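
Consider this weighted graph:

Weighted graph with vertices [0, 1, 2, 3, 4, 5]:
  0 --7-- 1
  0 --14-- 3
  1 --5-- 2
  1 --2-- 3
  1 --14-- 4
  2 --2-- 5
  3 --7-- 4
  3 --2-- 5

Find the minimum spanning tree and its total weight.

Applying Kruskal's algorithm (sort edges by weight, add if no cycle):
  Add (1,3) w=2
  Add (2,5) w=2
  Add (3,5) w=2
  Skip (1,2) w=5 (creates cycle)
  Add (0,1) w=7
  Add (3,4) w=7
  Skip (0,3) w=14 (creates cycle)
  Skip (1,4) w=14 (creates cycle)
MST weight = 20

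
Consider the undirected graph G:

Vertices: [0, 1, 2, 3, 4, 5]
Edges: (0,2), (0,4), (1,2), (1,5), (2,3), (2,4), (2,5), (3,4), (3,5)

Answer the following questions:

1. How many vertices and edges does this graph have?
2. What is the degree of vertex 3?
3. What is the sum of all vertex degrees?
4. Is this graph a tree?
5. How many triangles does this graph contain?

Count: 6 vertices, 9 edges.
Vertex 3 has neighbors [2, 4, 5], degree = 3.
Handshaking lemma: 2 * 9 = 18.
A tree on 6 vertices has 5 edges. This graph has 9 edges (4 extra). Not a tree.
Number of triangles = 4.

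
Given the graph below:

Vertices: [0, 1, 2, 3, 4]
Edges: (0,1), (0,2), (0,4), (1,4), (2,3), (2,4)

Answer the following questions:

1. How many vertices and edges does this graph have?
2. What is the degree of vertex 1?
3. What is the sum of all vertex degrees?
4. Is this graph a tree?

Count: 5 vertices, 6 edges.
Vertex 1 has neighbors [0, 4], degree = 2.
Handshaking lemma: 2 * 6 = 12.
A tree on 5 vertices has 4 edges. This graph has 6 edges (2 extra). Not a tree.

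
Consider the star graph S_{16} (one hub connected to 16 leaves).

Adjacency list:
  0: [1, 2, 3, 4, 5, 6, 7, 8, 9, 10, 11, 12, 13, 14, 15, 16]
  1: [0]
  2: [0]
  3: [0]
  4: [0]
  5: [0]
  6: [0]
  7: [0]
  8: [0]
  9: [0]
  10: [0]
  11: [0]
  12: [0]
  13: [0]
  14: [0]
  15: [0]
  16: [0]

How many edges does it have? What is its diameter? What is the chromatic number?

Star graph S_{16}: the hub connects to all 16 leaves.
Edges = 16.
Diameter = 2 (any leaf to hub is 1, leaf to leaf through hub is 2).
Star graphs are bipartite (hub vs leaves), so chromatic number = 2.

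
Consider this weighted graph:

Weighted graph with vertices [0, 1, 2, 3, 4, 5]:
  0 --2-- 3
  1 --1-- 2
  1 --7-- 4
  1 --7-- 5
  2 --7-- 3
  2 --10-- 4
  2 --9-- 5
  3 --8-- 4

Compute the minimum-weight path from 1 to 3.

Using Dijkstra's algorithm from vertex 1:
Shortest path: 1 -> 2 -> 3
Total weight: 1 + 7 = 8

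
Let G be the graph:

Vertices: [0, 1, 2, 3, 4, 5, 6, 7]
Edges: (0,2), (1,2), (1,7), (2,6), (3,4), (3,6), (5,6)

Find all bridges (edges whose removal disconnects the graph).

A bridge is an edge whose removal increases the number of connected components.
Bridges found: (0,2), (1,2), (1,7), (2,6), (3,4), (3,6), (5,6)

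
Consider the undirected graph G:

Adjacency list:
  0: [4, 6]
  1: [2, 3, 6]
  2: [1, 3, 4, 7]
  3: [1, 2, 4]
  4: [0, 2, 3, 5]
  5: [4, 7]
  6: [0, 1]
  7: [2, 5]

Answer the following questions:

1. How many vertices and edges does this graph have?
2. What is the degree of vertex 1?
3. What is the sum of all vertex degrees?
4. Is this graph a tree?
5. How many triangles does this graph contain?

Count: 8 vertices, 11 edges.
Vertex 1 has neighbors [2, 3, 6], degree = 3.
Handshaking lemma: 2 * 11 = 22.
A tree on 8 vertices has 7 edges. This graph has 11 edges (4 extra). Not a tree.
Number of triangles = 2.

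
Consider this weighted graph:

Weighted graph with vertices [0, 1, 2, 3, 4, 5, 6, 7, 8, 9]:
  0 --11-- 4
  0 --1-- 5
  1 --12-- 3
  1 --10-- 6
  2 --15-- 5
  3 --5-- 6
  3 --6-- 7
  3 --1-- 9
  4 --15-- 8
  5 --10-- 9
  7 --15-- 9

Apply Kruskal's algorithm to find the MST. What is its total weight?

Applying Kruskal's algorithm (sort edges by weight, add if no cycle):
  Add (0,5) w=1
  Add (3,9) w=1
  Add (3,6) w=5
  Add (3,7) w=6
  Add (1,6) w=10
  Add (5,9) w=10
  Add (0,4) w=11
  Skip (1,3) w=12 (creates cycle)
  Add (2,5) w=15
  Add (4,8) w=15
  Skip (7,9) w=15 (creates cycle)
MST weight = 74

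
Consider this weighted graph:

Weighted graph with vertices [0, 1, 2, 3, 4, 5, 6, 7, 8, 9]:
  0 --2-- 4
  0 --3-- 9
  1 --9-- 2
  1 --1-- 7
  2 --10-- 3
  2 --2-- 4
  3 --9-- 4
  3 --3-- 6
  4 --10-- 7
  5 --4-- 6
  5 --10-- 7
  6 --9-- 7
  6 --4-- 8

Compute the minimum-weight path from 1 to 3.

Using Dijkstra's algorithm from vertex 1:
Shortest path: 1 -> 7 -> 6 -> 3
Total weight: 1 + 9 + 3 = 13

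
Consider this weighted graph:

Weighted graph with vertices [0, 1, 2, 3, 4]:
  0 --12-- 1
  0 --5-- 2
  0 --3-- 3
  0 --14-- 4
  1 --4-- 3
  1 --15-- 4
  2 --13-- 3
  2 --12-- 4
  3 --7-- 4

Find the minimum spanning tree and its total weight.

Applying Kruskal's algorithm (sort edges by weight, add if no cycle):
  Add (0,3) w=3
  Add (1,3) w=4
  Add (0,2) w=5
  Add (3,4) w=7
  Skip (0,1) w=12 (creates cycle)
  Skip (2,4) w=12 (creates cycle)
  Skip (2,3) w=13 (creates cycle)
  Skip (0,4) w=14 (creates cycle)
  Skip (1,4) w=15 (creates cycle)
MST weight = 19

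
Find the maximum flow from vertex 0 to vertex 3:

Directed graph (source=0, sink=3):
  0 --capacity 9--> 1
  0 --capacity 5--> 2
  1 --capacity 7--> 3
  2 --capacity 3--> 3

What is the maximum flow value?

Computing max flow:
  Flow on (0->1): 7/9
  Flow on (0->2): 3/5
  Flow on (1->3): 7/7
  Flow on (2->3): 3/3
Maximum flow = 10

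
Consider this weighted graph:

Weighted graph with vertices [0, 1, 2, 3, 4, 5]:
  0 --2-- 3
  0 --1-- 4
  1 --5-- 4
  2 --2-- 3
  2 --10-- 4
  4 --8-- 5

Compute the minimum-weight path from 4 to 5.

Using Dijkstra's algorithm from vertex 4:
Shortest path: 4 -> 5
Total weight: 8 = 8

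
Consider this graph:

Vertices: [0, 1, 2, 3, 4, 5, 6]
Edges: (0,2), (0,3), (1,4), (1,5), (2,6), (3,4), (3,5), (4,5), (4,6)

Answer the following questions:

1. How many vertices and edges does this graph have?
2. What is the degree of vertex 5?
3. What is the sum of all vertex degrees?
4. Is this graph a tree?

Count: 7 vertices, 9 edges.
Vertex 5 has neighbors [1, 3, 4], degree = 3.
Handshaking lemma: 2 * 9 = 18.
A tree on 7 vertices has 6 edges. This graph has 9 edges (3 extra). Not a tree.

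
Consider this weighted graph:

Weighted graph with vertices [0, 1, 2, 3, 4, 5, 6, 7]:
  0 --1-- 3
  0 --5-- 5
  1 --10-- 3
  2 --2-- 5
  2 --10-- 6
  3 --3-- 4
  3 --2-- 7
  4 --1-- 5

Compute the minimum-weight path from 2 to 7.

Using Dijkstra's algorithm from vertex 2:
Shortest path: 2 -> 5 -> 4 -> 3 -> 7
Total weight: 2 + 1 + 3 + 2 = 8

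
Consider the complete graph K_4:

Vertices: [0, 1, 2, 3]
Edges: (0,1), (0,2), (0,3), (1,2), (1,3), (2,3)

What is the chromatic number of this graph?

In K_4, every vertex is adjacent to every other vertex.
Each vertex needs a unique color.
Chromatic number = 4.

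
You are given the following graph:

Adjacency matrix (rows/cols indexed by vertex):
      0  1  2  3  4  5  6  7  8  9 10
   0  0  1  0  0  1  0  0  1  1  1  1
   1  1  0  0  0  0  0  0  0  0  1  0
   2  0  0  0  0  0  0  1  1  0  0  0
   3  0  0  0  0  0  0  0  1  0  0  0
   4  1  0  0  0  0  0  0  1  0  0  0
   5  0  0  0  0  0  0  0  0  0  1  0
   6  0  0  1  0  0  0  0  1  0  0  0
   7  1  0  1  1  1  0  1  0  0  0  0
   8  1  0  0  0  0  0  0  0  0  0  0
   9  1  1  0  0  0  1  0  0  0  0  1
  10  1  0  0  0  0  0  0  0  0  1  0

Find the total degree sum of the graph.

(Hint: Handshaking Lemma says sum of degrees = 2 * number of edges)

Count edges: 14 edges.
By Handshaking Lemma: sum of degrees = 2 * 14 = 28.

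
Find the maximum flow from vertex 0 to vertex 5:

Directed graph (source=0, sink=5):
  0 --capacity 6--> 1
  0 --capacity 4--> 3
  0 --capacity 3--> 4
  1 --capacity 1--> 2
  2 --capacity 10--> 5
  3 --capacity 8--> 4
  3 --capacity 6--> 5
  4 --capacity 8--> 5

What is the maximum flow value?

Computing max flow:
  Flow on (0->1): 1/6
  Flow on (0->3): 4/4
  Flow on (0->4): 3/3
  Flow on (1->2): 1/1
  Flow on (2->5): 1/10
  Flow on (3->5): 4/6
  Flow on (4->5): 3/8
Maximum flow = 8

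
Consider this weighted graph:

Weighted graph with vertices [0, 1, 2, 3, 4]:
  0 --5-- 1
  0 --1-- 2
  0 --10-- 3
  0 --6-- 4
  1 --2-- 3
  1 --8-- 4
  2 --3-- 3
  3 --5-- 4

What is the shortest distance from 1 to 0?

Using Dijkstra's algorithm from vertex 1:
Shortest path: 1 -> 0
Total weight: 5 = 5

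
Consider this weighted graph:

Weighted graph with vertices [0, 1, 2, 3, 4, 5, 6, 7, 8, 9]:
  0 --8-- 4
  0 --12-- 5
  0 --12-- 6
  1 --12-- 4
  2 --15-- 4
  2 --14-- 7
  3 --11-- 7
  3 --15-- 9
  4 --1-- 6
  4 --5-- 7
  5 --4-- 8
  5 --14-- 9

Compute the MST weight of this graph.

Applying Kruskal's algorithm (sort edges by weight, add if no cycle):
  Add (4,6) w=1
  Add (5,8) w=4
  Add (4,7) w=5
  Add (0,4) w=8
  Add (3,7) w=11
  Skip (0,6) w=12 (creates cycle)
  Add (0,5) w=12
  Add (1,4) w=12
  Add (2,7) w=14
  Add (5,9) w=14
  Skip (2,4) w=15 (creates cycle)
  Skip (3,9) w=15 (creates cycle)
MST weight = 81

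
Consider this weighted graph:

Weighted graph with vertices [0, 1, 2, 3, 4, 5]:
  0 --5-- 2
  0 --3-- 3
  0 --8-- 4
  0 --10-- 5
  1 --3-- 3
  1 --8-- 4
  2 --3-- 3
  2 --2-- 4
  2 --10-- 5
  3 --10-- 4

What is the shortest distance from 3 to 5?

Using Dijkstra's algorithm from vertex 3:
Shortest path: 3 -> 0 -> 5
Total weight: 3 + 10 = 13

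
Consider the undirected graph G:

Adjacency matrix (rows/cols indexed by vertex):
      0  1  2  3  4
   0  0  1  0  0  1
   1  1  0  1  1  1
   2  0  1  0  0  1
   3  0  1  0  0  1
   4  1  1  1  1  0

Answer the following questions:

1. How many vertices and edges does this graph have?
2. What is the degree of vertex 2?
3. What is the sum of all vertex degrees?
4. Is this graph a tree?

Count: 5 vertices, 7 edges.
Vertex 2 has neighbors [1, 4], degree = 2.
Handshaking lemma: 2 * 7 = 14.
A tree on 5 vertices has 4 edges. This graph has 7 edges (3 extra). Not a tree.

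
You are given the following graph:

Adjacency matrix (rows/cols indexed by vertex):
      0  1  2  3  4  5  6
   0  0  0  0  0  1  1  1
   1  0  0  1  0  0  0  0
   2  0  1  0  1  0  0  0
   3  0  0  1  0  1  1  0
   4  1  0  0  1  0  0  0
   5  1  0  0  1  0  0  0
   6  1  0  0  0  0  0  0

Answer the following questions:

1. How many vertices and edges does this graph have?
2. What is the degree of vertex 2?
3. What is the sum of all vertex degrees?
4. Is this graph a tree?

Count: 7 vertices, 7 edges.
Vertex 2 has neighbors [1, 3], degree = 2.
Handshaking lemma: 2 * 7 = 14.
A tree on 7 vertices has 6 edges. This graph has 7 edges (1 extra). Not a tree.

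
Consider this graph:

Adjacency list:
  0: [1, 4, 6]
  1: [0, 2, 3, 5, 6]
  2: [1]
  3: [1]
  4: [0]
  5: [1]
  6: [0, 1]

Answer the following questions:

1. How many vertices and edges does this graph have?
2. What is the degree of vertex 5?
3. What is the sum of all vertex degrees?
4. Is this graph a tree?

Count: 7 vertices, 7 edges.
Vertex 5 has neighbors [1], degree = 1.
Handshaking lemma: 2 * 7 = 14.
A tree on 7 vertices has 6 edges. This graph has 7 edges (1 extra). Not a tree.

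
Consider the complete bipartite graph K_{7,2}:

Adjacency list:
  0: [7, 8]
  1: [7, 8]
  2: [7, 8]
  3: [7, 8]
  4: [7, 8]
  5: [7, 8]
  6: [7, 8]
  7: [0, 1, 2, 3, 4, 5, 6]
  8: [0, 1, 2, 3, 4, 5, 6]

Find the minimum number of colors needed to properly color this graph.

K_{7,2} is bipartite: vertices split into two independent sets of size 7 and 2.
Color one set 0, the other 1. No adjacent vertices share a color.
Chromatic number = 2.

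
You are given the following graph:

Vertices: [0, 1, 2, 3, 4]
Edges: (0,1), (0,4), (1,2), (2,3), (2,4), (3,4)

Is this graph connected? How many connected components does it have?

Checking connectivity: the graph has 1 connected component(s).
All vertices are reachable from each other. The graph IS connected.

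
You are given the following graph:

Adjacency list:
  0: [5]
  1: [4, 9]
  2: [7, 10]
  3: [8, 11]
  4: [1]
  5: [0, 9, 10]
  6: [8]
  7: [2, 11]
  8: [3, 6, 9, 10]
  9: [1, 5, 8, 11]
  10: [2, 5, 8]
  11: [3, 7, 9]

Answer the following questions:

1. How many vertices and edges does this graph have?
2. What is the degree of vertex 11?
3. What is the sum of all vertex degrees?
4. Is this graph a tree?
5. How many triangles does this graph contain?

Count: 12 vertices, 14 edges.
Vertex 11 has neighbors [3, 7, 9], degree = 3.
Handshaking lemma: 2 * 14 = 28.
A tree on 12 vertices has 11 edges. This graph has 14 edges (3 extra). Not a tree.
Number of triangles = 0.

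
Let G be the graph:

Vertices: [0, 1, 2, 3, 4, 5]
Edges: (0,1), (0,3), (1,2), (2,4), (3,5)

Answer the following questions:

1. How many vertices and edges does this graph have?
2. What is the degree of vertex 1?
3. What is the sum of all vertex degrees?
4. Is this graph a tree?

Count: 6 vertices, 5 edges.
Vertex 1 has neighbors [0, 2], degree = 2.
Handshaking lemma: 2 * 5 = 10.
A graph is a tree iff it is connected and has exactly n-1 edges. This graph is connected (all 6 vertices in one component) and has 6-1 = 5 edges. It is a tree.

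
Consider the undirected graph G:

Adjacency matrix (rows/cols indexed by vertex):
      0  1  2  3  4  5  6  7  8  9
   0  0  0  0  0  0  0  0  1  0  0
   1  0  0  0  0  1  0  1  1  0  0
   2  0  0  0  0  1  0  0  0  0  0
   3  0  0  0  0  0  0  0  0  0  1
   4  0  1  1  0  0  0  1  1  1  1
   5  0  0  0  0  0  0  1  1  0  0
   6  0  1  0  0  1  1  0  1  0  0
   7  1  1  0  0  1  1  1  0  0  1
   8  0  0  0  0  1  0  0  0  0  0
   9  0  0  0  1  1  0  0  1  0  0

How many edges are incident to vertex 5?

Vertex 5 has neighbors [6, 7], so deg(5) = 2.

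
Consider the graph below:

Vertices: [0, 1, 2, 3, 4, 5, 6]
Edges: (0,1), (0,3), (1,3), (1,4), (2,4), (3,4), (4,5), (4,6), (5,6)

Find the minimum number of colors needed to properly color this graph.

The graph has a maximum clique of size 3 (lower bound on chromatic number).
A valid 3-coloring: {0: 0, 1: 1, 2: 1, 3: 2, 4: 0, 5: 1, 6: 2}.
Chromatic number = 3.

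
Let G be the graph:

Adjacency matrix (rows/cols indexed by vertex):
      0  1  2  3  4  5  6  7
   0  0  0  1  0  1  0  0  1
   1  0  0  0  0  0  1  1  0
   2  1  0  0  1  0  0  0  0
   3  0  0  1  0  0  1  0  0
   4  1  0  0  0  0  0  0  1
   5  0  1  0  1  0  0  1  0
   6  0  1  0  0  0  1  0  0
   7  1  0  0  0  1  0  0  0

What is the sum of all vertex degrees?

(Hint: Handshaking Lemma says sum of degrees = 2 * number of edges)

Count edges: 9 edges.
By Handshaking Lemma: sum of degrees = 2 * 9 = 18.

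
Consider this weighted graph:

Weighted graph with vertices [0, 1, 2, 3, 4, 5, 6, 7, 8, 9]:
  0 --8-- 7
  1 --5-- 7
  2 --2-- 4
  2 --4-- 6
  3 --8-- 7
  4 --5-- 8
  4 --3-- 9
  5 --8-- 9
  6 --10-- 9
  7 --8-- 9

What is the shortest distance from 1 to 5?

Using Dijkstra's algorithm from vertex 1:
Shortest path: 1 -> 7 -> 9 -> 5
Total weight: 5 + 8 + 8 = 21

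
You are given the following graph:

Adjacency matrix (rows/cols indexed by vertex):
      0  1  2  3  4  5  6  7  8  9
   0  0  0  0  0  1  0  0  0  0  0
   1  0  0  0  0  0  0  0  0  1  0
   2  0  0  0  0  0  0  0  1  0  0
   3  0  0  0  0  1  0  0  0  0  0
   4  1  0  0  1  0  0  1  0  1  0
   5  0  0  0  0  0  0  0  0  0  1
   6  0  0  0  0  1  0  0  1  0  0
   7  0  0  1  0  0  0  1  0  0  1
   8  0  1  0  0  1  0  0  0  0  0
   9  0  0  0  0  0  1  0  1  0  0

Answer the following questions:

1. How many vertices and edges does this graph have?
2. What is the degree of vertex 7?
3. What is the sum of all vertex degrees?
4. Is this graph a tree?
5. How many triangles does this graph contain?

Count: 10 vertices, 9 edges.
Vertex 7 has neighbors [2, 6, 9], degree = 3.
Handshaking lemma: 2 * 9 = 18.
A graph is a tree iff it is connected and has exactly n-1 edges. This graph is connected (all 10 vertices in one component) and has 10-1 = 9 edges. It is a tree.
Number of triangles = 0.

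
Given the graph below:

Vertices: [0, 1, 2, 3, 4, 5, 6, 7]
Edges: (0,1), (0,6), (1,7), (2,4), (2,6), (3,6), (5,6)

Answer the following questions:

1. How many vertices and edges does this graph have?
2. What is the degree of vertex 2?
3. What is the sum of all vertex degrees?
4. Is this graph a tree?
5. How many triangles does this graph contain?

Count: 8 vertices, 7 edges.
Vertex 2 has neighbors [4, 6], degree = 2.
Handshaking lemma: 2 * 7 = 14.
A graph is a tree iff it is connected and has exactly n-1 edges. This graph is connected (all 8 vertices in one component) and has 8-1 = 7 edges. It is a tree.
Number of triangles = 0.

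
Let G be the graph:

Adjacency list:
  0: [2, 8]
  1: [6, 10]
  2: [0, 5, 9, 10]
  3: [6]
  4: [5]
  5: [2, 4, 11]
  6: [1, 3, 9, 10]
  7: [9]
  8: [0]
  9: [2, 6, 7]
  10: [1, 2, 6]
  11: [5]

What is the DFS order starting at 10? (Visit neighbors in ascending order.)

DFS from vertex 10 (neighbors processed in ascending order):
Visit order: 10, 1, 6, 3, 9, 2, 0, 8, 5, 4, 11, 7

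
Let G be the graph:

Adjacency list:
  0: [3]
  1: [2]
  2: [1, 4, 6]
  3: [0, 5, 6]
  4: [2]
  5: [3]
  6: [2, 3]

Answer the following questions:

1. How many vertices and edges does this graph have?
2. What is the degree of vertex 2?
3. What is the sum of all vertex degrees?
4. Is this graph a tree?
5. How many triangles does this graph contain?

Count: 7 vertices, 6 edges.
Vertex 2 has neighbors [1, 4, 6], degree = 3.
Handshaking lemma: 2 * 6 = 12.
A graph is a tree iff it is connected and has exactly n-1 edges. This graph is connected (all 7 vertices in one component) and has 7-1 = 6 edges. It is a tree.
Number of triangles = 0.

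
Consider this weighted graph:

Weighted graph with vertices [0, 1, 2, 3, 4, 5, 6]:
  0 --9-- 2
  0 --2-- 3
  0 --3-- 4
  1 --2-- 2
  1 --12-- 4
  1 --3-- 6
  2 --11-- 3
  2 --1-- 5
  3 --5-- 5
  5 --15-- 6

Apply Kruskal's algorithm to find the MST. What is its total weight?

Applying Kruskal's algorithm (sort edges by weight, add if no cycle):
  Add (2,5) w=1
  Add (0,3) w=2
  Add (1,2) w=2
  Add (0,4) w=3
  Add (1,6) w=3
  Add (3,5) w=5
  Skip (0,2) w=9 (creates cycle)
  Skip (2,3) w=11 (creates cycle)
  Skip (1,4) w=12 (creates cycle)
  Skip (5,6) w=15 (creates cycle)
MST weight = 16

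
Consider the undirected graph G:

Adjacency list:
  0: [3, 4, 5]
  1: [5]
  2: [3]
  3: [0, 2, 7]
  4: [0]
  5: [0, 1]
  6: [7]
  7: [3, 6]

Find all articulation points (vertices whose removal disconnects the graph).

An articulation point is a vertex whose removal disconnects the graph.
Articulation points: [0, 3, 5, 7]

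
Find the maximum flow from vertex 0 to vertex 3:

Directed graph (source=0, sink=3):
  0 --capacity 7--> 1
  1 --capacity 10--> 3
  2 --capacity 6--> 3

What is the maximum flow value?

Computing max flow:
  Flow on (0->1): 7/7
  Flow on (1->3): 7/10
Maximum flow = 7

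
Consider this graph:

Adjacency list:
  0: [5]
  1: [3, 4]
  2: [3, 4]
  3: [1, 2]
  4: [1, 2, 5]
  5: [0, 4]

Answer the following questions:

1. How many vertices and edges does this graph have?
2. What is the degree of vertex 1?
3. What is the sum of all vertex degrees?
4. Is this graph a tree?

Count: 6 vertices, 6 edges.
Vertex 1 has neighbors [3, 4], degree = 2.
Handshaking lemma: 2 * 6 = 12.
A tree on 6 vertices has 5 edges. This graph has 6 edges (1 extra). Not a tree.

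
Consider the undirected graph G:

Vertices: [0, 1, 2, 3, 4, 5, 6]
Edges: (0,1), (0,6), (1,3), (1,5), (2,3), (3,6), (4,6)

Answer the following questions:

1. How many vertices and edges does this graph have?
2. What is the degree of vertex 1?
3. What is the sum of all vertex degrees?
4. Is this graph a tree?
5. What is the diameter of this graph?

Count: 7 vertices, 7 edges.
Vertex 1 has neighbors [0, 3, 5], degree = 3.
Handshaking lemma: 2 * 7 = 14.
A tree on 7 vertices has 6 edges. This graph has 7 edges (1 extra). Not a tree.
Diameter (longest shortest path) = 4.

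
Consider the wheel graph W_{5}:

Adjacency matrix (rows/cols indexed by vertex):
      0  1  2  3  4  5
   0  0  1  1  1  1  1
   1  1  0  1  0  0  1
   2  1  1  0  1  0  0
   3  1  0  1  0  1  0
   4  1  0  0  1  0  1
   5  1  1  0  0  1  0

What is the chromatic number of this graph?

W_{5} = C_{5} plus a hub adjacent to every cycle vertex.
The outer cycle needs 3 colors (odd cycle); the hub is adjacent to all of them so needs a fresh color.
Chromatic number = 3 + 1 = 4.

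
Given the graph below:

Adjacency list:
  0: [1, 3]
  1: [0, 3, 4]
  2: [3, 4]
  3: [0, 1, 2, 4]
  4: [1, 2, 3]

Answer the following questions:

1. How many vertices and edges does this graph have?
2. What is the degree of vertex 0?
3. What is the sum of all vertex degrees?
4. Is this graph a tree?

Count: 5 vertices, 7 edges.
Vertex 0 has neighbors [1, 3], degree = 2.
Handshaking lemma: 2 * 7 = 14.
A tree on 5 vertices has 4 edges. This graph has 7 edges (3 extra). Not a tree.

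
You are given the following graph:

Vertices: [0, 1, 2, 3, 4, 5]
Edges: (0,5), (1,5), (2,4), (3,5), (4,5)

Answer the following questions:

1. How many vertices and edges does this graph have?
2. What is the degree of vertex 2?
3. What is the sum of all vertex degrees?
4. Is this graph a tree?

Count: 6 vertices, 5 edges.
Vertex 2 has neighbors [4], degree = 1.
Handshaking lemma: 2 * 5 = 10.
A graph is a tree iff it is connected and has exactly n-1 edges. This graph is connected (all 6 vertices in one component) and has 6-1 = 5 edges. It is a tree.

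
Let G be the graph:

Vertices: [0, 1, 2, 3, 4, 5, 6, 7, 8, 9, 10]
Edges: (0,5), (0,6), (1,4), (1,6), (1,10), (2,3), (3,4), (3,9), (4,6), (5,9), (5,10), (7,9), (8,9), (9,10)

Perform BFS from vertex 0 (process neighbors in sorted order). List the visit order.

BFS from vertex 0 (neighbors processed in ascending order):
Visit order: 0, 5, 6, 9, 10, 1, 4, 3, 7, 8, 2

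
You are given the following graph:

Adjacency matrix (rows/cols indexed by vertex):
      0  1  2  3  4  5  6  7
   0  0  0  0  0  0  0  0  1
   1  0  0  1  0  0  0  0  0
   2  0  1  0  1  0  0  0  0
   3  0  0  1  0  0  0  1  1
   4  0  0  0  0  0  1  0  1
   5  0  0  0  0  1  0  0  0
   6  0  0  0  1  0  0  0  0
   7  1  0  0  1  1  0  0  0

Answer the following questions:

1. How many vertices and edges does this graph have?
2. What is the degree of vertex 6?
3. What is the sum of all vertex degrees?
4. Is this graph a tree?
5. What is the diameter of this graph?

Count: 8 vertices, 7 edges.
Vertex 6 has neighbors [3], degree = 1.
Handshaking lemma: 2 * 7 = 14.
A graph is a tree iff it is connected and has exactly n-1 edges. This graph is connected (all 8 vertices in one component) and has 8-1 = 7 edges. It is a tree.
Diameter (longest shortest path) = 5.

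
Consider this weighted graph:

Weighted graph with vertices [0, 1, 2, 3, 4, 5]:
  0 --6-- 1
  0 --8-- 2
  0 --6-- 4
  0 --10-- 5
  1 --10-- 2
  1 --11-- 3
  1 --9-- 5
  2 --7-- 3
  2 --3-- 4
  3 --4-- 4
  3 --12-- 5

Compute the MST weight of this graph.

Applying Kruskal's algorithm (sort edges by weight, add if no cycle):
  Add (2,4) w=3
  Add (3,4) w=4
  Add (0,4) w=6
  Add (0,1) w=6
  Skip (2,3) w=7 (creates cycle)
  Skip (0,2) w=8 (creates cycle)
  Add (1,5) w=9
  Skip (0,5) w=10 (creates cycle)
  Skip (1,2) w=10 (creates cycle)
  Skip (1,3) w=11 (creates cycle)
  Skip (3,5) w=12 (creates cycle)
MST weight = 28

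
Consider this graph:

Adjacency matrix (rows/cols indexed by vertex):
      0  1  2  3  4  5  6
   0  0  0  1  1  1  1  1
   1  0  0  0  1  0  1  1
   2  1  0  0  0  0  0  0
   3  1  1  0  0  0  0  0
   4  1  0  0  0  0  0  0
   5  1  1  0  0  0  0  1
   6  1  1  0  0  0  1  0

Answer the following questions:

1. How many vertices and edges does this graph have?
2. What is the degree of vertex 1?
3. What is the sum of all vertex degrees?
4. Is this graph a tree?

Count: 7 vertices, 9 edges.
Vertex 1 has neighbors [3, 5, 6], degree = 3.
Handshaking lemma: 2 * 9 = 18.
A tree on 7 vertices has 6 edges. This graph has 9 edges (3 extra). Not a tree.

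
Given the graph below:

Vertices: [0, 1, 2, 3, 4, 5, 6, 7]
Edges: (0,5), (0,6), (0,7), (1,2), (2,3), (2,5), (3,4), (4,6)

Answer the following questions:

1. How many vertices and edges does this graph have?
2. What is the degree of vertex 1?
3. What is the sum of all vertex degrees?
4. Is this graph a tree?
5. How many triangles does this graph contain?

Count: 8 vertices, 8 edges.
Vertex 1 has neighbors [2], degree = 1.
Handshaking lemma: 2 * 8 = 16.
A tree on 8 vertices has 7 edges. This graph has 8 edges (1 extra). Not a tree.
Number of triangles = 0.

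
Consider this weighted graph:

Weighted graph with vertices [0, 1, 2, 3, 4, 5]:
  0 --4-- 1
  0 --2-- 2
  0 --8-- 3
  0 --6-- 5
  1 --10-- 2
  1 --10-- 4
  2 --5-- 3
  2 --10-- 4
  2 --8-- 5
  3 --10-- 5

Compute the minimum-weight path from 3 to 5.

Using Dijkstra's algorithm from vertex 3:
Shortest path: 3 -> 5
Total weight: 10 = 10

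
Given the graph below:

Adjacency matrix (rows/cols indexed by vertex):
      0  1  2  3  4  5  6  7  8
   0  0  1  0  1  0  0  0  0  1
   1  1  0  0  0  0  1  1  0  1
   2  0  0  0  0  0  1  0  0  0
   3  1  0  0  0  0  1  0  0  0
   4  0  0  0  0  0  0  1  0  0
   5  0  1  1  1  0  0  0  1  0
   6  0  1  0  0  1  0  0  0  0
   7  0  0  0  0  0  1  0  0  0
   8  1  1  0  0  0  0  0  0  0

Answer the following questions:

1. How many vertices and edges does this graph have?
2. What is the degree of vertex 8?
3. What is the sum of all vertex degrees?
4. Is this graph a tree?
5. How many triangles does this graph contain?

Count: 9 vertices, 10 edges.
Vertex 8 has neighbors [0, 1], degree = 2.
Handshaking lemma: 2 * 10 = 20.
A tree on 9 vertices has 8 edges. This graph has 10 edges (2 extra). Not a tree.
Number of triangles = 1.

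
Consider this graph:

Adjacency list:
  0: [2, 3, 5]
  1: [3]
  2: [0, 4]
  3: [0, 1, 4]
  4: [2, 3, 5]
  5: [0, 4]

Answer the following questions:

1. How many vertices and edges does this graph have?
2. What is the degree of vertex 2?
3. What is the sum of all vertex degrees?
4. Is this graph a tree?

Count: 6 vertices, 7 edges.
Vertex 2 has neighbors [0, 4], degree = 2.
Handshaking lemma: 2 * 7 = 14.
A tree on 6 vertices has 5 edges. This graph has 7 edges (2 extra). Not a tree.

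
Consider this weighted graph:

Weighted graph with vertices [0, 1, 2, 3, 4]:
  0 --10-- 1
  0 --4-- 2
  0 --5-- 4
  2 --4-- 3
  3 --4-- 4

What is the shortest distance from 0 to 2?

Using Dijkstra's algorithm from vertex 0:
Shortest path: 0 -> 2
Total weight: 4 = 4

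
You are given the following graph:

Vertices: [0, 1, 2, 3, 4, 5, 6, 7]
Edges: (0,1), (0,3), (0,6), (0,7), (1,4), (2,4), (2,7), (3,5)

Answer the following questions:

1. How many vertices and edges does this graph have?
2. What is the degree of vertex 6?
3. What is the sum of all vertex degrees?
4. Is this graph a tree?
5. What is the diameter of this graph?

Count: 8 vertices, 8 edges.
Vertex 6 has neighbors [0], degree = 1.
Handshaking lemma: 2 * 8 = 16.
A tree on 8 vertices has 7 edges. This graph has 8 edges (1 extra). Not a tree.
Diameter (longest shortest path) = 4.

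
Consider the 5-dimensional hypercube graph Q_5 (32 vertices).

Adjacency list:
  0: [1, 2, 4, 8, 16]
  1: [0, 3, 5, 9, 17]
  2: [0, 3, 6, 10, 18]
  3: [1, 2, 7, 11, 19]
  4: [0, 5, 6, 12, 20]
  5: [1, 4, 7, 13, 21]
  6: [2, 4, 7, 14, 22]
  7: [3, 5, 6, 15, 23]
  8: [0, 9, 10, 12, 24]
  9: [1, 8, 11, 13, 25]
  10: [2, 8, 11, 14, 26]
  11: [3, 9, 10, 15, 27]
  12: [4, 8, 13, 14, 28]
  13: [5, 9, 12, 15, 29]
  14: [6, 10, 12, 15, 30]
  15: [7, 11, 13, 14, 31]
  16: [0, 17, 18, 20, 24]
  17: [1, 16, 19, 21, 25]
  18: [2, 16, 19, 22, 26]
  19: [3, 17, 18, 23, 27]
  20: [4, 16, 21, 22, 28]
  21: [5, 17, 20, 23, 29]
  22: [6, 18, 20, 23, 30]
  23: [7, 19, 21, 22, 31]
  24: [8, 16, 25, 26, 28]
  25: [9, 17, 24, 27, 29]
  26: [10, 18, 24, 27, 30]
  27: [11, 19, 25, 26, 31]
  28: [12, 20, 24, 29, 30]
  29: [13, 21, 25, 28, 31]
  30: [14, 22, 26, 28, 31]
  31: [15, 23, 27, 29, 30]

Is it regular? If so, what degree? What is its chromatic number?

In Q_5, every vertex has exactly 5 neighbors (flip one of 5 bits), so it is 5-regular.
Q_5 is bipartite (partition by bit-parity), so chromatic number = 2.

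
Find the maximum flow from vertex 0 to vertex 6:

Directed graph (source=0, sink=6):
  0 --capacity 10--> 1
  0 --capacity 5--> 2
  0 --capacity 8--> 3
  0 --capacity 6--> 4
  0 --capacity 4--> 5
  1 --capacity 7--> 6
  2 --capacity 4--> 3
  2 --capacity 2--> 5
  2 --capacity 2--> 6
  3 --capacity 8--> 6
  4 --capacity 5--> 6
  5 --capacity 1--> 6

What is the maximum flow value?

Computing max flow:
  Flow on (0->1): 7/10
  Flow on (0->2): 3/5
  Flow on (0->3): 7/8
  Flow on (0->4): 5/6
  Flow on (0->5): 1/4
  Flow on (1->6): 7/7
  Flow on (2->3): 1/4
  Flow on (2->6): 2/2
  Flow on (3->6): 8/8
  Flow on (4->6): 5/5
  Flow on (5->6): 1/1
Maximum flow = 23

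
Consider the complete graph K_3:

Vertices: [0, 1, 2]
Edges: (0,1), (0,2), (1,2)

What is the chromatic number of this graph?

In K_3, every vertex is adjacent to every other vertex.
Each vertex needs a unique color.
Chromatic number = 3.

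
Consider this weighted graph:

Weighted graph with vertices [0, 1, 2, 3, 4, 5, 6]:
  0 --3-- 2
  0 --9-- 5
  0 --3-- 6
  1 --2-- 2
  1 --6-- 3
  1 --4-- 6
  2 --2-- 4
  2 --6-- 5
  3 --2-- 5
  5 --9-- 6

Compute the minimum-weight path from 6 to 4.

Using Dijkstra's algorithm from vertex 6:
Shortest path: 6 -> 0 -> 2 -> 4
Total weight: 3 + 3 + 2 = 8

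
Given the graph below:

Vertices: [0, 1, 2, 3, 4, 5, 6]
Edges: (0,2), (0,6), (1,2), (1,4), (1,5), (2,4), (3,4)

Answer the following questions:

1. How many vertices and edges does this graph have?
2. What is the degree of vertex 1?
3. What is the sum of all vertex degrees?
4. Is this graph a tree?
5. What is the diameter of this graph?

Count: 7 vertices, 7 edges.
Vertex 1 has neighbors [2, 4, 5], degree = 3.
Handshaking lemma: 2 * 7 = 14.
A tree on 7 vertices has 6 edges. This graph has 7 edges (1 extra). Not a tree.
Diameter (longest shortest path) = 4.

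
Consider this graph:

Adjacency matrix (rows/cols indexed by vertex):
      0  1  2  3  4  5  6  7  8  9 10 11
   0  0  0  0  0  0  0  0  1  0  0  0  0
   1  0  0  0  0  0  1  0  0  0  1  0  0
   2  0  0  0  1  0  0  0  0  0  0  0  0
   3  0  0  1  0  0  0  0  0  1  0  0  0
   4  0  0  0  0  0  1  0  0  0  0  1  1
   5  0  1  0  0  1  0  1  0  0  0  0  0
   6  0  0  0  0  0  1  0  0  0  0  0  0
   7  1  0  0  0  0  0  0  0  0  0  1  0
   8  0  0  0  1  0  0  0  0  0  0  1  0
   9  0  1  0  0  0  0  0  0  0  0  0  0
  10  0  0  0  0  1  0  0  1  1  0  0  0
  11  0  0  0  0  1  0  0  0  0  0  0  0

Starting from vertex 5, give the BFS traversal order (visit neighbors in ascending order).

BFS from vertex 5 (neighbors processed in ascending order):
Visit order: 5, 1, 4, 6, 9, 10, 11, 7, 8, 0, 3, 2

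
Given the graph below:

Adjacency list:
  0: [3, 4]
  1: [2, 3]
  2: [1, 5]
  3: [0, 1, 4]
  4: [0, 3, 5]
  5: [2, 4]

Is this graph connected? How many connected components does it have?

Checking connectivity: the graph has 1 connected component(s).
All vertices are reachable from each other. The graph IS connected.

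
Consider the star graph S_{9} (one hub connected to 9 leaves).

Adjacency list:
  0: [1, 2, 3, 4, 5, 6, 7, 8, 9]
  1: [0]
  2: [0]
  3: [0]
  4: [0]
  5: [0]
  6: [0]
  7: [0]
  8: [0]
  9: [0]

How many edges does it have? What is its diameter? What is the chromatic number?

Star graph S_{9}: the hub connects to all 9 leaves.
Edges = 9.
Diameter = 2 (any leaf to hub is 1, leaf to leaf through hub is 2).
Star graphs are bipartite (hub vs leaves), so chromatic number = 2.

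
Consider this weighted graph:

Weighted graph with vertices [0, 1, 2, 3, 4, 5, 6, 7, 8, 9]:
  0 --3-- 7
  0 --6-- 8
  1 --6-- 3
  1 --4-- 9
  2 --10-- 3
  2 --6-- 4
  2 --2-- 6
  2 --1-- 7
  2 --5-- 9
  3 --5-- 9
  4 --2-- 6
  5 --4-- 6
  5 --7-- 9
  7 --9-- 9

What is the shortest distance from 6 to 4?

Using Dijkstra's algorithm from vertex 6:
Shortest path: 6 -> 4
Total weight: 2 = 2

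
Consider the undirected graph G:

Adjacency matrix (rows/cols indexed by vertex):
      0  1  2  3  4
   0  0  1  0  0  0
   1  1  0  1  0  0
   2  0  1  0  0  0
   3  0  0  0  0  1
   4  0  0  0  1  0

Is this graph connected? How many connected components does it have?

Checking connectivity: the graph has 2 connected component(s).
Components: [[0, 1, 2], [3, 4]]. The graph is NOT connected.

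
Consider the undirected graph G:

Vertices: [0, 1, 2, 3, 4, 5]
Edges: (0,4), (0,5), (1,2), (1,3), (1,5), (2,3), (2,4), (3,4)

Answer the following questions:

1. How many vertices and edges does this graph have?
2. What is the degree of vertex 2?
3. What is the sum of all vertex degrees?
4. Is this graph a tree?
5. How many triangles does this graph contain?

Count: 6 vertices, 8 edges.
Vertex 2 has neighbors [1, 3, 4], degree = 3.
Handshaking lemma: 2 * 8 = 16.
A tree on 6 vertices has 5 edges. This graph has 8 edges (3 extra). Not a tree.
Number of triangles = 2.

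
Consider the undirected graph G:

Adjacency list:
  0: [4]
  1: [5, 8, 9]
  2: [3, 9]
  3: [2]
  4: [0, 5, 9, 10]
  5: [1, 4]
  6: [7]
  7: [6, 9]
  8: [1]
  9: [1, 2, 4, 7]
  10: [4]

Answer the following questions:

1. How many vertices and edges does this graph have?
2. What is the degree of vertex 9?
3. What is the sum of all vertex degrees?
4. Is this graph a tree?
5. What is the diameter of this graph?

Count: 11 vertices, 11 edges.
Vertex 9 has neighbors [1, 2, 4, 7], degree = 4.
Handshaking lemma: 2 * 11 = 22.
A tree on 11 vertices has 10 edges. This graph has 11 edges (1 extra). Not a tree.
Diameter (longest shortest path) = 4.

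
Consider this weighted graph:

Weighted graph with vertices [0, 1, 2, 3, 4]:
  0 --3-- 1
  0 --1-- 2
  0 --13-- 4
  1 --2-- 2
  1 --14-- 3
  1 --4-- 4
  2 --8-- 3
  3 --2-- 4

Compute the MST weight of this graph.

Applying Kruskal's algorithm (sort edges by weight, add if no cycle):
  Add (0,2) w=1
  Add (1,2) w=2
  Add (3,4) w=2
  Skip (0,1) w=3 (creates cycle)
  Add (1,4) w=4
  Skip (2,3) w=8 (creates cycle)
  Skip (0,4) w=13 (creates cycle)
  Skip (1,3) w=14 (creates cycle)
MST weight = 9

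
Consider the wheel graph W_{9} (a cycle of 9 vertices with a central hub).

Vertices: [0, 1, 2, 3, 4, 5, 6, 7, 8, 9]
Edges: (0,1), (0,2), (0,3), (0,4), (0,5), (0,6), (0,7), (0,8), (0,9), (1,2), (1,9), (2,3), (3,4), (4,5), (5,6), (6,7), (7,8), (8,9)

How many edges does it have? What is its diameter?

Wheel graph W_{9}: 9 cycle edges + 9 spoke edges = 18 edges.
The hub is distance 1 from all cycle vertices. Max distance between cycle vertices through hub is 2.
Diameter = 2.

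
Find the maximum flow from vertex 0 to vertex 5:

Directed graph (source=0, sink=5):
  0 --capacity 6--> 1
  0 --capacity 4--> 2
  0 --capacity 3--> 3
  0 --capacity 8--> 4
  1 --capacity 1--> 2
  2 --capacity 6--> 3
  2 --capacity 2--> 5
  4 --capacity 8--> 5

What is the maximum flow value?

Computing max flow:
  Flow on (0->1): 1/6
  Flow on (0->2): 1/4
  Flow on (0->4): 8/8
  Flow on (1->2): 1/1
  Flow on (2->5): 2/2
  Flow on (4->5): 8/8
Maximum flow = 10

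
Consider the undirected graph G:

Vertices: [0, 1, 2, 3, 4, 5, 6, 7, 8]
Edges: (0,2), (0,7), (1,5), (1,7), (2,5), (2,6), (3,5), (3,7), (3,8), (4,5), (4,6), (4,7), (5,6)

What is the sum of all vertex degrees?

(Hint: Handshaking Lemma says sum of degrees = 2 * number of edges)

Count edges: 13 edges.
By Handshaking Lemma: sum of degrees = 2 * 13 = 26.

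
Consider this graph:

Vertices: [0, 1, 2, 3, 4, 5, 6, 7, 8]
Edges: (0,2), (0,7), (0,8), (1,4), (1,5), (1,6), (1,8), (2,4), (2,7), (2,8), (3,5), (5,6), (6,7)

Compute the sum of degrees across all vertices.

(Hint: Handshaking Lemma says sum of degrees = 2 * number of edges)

Count edges: 13 edges.
By Handshaking Lemma: sum of degrees = 2 * 13 = 26.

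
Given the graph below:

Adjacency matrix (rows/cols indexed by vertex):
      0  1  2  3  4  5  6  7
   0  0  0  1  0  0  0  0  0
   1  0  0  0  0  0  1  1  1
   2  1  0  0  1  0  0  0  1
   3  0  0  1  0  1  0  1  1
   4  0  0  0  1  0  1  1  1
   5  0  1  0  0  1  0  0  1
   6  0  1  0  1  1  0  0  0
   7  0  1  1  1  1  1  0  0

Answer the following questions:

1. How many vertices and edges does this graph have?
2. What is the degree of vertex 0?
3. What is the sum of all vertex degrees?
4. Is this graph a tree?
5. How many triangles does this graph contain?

Count: 8 vertices, 13 edges.
Vertex 0 has neighbors [2], degree = 1.
Handshaking lemma: 2 * 13 = 26.
A tree on 8 vertices has 7 edges. This graph has 13 edges (6 extra). Not a tree.
Number of triangles = 5.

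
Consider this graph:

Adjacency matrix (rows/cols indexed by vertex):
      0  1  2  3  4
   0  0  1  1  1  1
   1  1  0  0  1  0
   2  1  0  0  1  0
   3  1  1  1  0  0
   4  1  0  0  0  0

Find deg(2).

Vertex 2 has neighbors [0, 3], so deg(2) = 2.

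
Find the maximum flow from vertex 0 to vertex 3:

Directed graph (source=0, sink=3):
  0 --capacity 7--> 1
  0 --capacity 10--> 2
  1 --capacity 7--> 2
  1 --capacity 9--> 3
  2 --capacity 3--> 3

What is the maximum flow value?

Computing max flow:
  Flow on (0->1): 7/7
  Flow on (0->2): 3/10
  Flow on (1->3): 7/9
  Flow on (2->3): 3/3
Maximum flow = 10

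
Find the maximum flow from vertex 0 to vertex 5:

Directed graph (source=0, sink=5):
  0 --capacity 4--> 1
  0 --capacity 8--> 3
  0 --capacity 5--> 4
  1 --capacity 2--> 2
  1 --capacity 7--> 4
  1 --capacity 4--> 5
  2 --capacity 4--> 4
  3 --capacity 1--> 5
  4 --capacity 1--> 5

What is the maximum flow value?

Computing max flow:
  Flow on (0->1): 4/4
  Flow on (0->3): 1/8
  Flow on (0->4): 1/5
  Flow on (1->5): 4/4
  Flow on (3->5): 1/1
  Flow on (4->5): 1/1
Maximum flow = 6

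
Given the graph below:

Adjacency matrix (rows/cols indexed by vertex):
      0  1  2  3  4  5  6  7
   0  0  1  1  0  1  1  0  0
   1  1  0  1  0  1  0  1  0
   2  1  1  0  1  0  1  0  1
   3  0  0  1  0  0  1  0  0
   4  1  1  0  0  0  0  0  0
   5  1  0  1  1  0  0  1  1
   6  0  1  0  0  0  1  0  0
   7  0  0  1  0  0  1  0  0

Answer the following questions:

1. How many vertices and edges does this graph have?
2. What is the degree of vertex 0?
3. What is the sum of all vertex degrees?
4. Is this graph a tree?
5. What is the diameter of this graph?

Count: 8 vertices, 13 edges.
Vertex 0 has neighbors [1, 2, 4, 5], degree = 4.
Handshaking lemma: 2 * 13 = 26.
A tree on 8 vertices has 7 edges. This graph has 13 edges (6 extra). Not a tree.
Diameter (longest shortest path) = 3.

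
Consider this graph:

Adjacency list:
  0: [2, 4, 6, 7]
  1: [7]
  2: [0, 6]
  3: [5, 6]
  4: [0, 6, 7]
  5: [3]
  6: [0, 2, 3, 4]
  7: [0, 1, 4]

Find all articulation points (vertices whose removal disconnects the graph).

An articulation point is a vertex whose removal disconnects the graph.
Articulation points: [3, 6, 7]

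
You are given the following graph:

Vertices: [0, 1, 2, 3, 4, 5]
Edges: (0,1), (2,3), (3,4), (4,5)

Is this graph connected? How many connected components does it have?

Checking connectivity: the graph has 2 connected component(s).
Components: [[0, 1], [2, 3, 4, 5]]. The graph is NOT connected.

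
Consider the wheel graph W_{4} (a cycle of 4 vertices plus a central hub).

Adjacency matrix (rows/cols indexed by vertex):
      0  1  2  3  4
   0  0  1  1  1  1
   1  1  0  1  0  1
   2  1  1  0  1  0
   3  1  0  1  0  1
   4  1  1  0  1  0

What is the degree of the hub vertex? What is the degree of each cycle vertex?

The hub connects to all 4 cycle vertices, so deg(hub) = 4.
Each cycle vertex connects to 2 neighbors on the cycle plus the hub, so deg(cycle vertex) = 3.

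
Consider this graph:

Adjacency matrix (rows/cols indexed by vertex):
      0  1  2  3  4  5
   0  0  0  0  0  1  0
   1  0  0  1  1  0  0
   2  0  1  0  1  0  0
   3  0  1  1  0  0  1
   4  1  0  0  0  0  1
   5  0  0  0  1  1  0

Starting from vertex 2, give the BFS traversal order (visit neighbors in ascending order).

BFS from vertex 2 (neighbors processed in ascending order):
Visit order: 2, 1, 3, 5, 4, 0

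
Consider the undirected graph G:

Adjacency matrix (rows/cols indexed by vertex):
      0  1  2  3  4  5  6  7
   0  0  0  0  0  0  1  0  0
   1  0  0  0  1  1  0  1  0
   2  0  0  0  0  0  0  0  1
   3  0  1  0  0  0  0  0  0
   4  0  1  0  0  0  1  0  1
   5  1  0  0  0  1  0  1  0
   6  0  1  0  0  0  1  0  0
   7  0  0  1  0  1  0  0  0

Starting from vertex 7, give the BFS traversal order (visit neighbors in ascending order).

BFS from vertex 7 (neighbors processed in ascending order):
Visit order: 7, 2, 4, 1, 5, 3, 6, 0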